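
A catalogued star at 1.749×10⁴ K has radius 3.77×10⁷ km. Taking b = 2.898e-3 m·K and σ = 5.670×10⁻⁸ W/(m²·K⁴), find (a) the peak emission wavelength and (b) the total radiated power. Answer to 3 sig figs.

(a) λ_max = b/T = 2.898×10⁻³/1.749×10⁴ = 1.657×10⁻⁷ m = 166 nm.
Surface area A = 4πR² = 4π(3.77×10¹⁰ m)² = 1.78605×10²² m².
(b) P = σAT⁴ = 5.670×10⁻⁸×1.78605×10²²×(1.749×10⁴)⁴ = 9.48×10³¹ W.

λ_max ≈ 166 nm; P ≈ 9.48×10³¹ W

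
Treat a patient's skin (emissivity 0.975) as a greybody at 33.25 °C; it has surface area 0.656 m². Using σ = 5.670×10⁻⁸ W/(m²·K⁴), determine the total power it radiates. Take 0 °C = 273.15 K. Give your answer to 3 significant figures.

P ≈ 320 W

T = 33.25 °C + 273.15 = 306.40 K.
Area A = 0.656 m².
P = εσAT⁴ = 0.975 × 5.670×10⁻⁸ × 0.656 × (306.40)⁴ = 320 W.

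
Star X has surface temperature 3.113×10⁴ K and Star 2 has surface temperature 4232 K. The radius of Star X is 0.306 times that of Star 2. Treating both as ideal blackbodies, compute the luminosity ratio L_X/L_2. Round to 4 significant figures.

L ∝ R²T⁴, so L_X/L_2 = (R_X/R_2)²(T_X/T_2)⁴ = (0.306)² × (3.113×10⁴/4232)⁴ = 0.093636 × 2927.75 = 274.1.

L_X/L_2 ≈ 274.1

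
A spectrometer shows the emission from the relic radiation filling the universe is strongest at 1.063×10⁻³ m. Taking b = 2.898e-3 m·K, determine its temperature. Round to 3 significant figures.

Wien's law gives T = b/λ_max = (2.898×10⁻³ m·K)/(1.063×10⁻³ m) = 2.73 K.

T ≈ 2.73 K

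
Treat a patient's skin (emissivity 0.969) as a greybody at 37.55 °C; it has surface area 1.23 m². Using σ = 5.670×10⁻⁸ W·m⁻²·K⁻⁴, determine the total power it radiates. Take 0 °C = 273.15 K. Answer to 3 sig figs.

P ≈ 630 W

T = 37.55 °C + 273.15 = 310.70 K.
Area A = 1.23 m².
P = εσAT⁴ = 0.969 × 5.670×10⁻⁸ × 1.23 × (310.70)⁴ = 630 W.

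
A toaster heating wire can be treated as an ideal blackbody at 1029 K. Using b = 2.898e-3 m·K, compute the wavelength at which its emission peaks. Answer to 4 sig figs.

λ_max ≈ 2.816 μm

Wien's displacement law: λ_max = b/T = (2.898×10⁻³ m·K)/(1029 K) = 2.8163×10⁻⁶ m.
That is 2.816 μm, in the infrared range.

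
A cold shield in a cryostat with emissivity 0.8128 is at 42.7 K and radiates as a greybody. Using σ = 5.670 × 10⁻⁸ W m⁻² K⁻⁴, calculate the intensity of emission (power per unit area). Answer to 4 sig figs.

I ≈ 0.1532 W/m²

Stefan–Boltzmann: I = εσT⁴ = 0.8128 × 5.670×10⁻⁸ × (42.7)⁴ = 0.1532 W/m².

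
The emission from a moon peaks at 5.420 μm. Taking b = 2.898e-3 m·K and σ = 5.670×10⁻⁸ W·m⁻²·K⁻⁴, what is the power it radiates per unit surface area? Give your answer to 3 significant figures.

I ≈ 4.63×10³ W/m²

Wien's law: T = b/λ_max = 2.898×10⁻³/5.420×10⁻⁶ = 534.686 K.
Then I = σT⁴ = 5.670×10⁻⁸×(534.686)⁴ = 4.63×10³ W/m².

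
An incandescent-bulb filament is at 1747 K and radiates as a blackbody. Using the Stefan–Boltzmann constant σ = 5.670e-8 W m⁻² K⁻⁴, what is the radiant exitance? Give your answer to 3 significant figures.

I ≈ 5.28×10⁵ W/m²

Stefan–Boltzmann: I = σT⁴ = 5.670×10⁻⁸ × (1747)⁴ = 5.28×10⁵ W/m².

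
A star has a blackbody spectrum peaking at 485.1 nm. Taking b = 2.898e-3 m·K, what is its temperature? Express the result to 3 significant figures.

T ≈ 5.97×10³ K

Wien's law gives T = b/λ_max = (2.898×10⁻³ m·K)/(4.851×10⁻⁷ m) = 5.97×10³ K.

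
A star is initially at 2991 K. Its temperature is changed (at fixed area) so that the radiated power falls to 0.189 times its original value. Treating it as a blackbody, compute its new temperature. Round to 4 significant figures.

T₂ ≈ 1972 K

P ∝ T⁴, so T₂/T₁ = (P₂/P₁)^(1/4) = (0.189)^(1/4) = 0.659349.
T₂ = 2991 × 0.659349 = 1972 K.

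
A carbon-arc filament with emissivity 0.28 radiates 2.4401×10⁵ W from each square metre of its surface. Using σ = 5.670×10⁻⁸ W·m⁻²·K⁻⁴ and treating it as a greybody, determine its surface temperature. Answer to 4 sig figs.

I = εσT⁴, so T = (I/εσ)^(1/4) = (2.4401×10⁵/(0.28×5.670×10⁻⁸))^(1/4) = 1980 K.

T ≈ 1980 K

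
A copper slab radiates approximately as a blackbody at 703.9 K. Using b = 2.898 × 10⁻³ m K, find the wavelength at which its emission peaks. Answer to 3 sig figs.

Wien's displacement law: λ_max = b/T = (2.898×10⁻³ m·K)/(703.9 K) = 4.117×10⁻⁶ m.
That is 4.12 μm, in the infrared range.

λ_max ≈ 4.12 μm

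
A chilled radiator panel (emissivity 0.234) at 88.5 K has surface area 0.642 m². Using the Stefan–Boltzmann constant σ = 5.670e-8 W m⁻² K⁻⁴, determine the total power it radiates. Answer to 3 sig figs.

P ≈ 0.523 W

Area A = 0.642 m².
P = εσAT⁴ = 0.234 × 5.670×10⁻⁸ × 0.642 × (88.5)⁴ = 0.523 W.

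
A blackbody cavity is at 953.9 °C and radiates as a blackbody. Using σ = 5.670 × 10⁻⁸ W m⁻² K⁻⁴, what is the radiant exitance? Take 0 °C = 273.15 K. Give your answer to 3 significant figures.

T = 953.9 °C + 273.15 = 1227.05 K.
Stefan–Boltzmann: I = σT⁴ = 5.670×10⁻⁸ × (1227.05)⁴ = 1.29×10⁵ W/m².

I ≈ 1.29×10⁵ W/m²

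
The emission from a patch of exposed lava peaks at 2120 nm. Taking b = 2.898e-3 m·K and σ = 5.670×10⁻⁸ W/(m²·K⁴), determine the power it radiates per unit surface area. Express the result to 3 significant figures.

I ≈ 1.98×10⁵ W/m²

Wien's law: T = b/λ_max = 2.898×10⁻³/2.120×10⁻⁶ = 1366.98 K.
Then I = σT⁴ = 5.670×10⁻⁸×(1366.98)⁴ = 1.98×10⁵ W/m².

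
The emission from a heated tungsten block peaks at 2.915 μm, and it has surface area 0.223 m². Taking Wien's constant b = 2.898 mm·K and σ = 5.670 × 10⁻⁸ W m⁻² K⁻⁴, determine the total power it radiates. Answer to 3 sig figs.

Wien's law: T = b/λ_max = 2.898×10⁻³/2.915×10⁻⁶ = 994.168 K.
Area A = 0.223 m².
Then P = σAT⁴ = 5.670×10⁻⁸×0.223×(994.168)⁴ = 1.24×10⁴ W.

P ≈ 1.24×10⁴ W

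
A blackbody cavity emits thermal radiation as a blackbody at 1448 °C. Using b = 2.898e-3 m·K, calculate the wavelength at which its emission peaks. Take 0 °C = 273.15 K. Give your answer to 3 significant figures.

T = 1448 °C + 273.15 = 1721.15 K.
Wien's displacement law: λ_max = b/T = (2.898×10⁻³ m·K)/(1721.15 K) = 1.684×10⁻⁶ m.
That is 1.68 μm, in the infrared range.

λ_max ≈ 1.68 μm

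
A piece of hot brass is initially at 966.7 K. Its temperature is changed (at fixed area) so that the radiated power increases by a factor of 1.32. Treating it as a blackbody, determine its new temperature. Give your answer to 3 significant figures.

P ∝ T⁴, so T₂/T₁ = (P₂/P₁)^(1/4) = (1.32)^(1/4) = 1.07187.
T₂ = 966.7 × 1.07187 = 1.04×10³ K.

T₂ ≈ 1.04×10³ K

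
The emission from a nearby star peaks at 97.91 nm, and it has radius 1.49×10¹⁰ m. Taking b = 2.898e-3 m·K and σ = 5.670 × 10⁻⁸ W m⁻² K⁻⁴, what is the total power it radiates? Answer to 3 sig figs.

P ≈ 1.21×10³² W

Wien's law: T = b/λ_max = 2.898×10⁻³/9.791×10⁻⁸ = 29598.6 K.
Surface area A = 4πR² = 4π(1.49×10¹⁰ m)² = 2.78986×10²¹ m².
Then P = σAT⁴ = 5.670×10⁻⁸×2.78986×10²¹×(29598.6)⁴ = 1.21×10³² W.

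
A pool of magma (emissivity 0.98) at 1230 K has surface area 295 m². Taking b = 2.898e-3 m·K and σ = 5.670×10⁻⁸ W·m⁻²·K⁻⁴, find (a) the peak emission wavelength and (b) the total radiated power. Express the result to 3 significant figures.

λ_max ≈ 2.36 μm; P ≈ 3.75×10⁷ W

(a) λ_max = b/T = 2.898×10⁻³/1230 = 2.356×10⁻⁶ m = 2.36 μm.
Area A = 295 m².
(b) P = εσAT⁴ = 0.98×5.670×10⁻⁸×295×(1230)⁴ = 3.75×10⁷ W.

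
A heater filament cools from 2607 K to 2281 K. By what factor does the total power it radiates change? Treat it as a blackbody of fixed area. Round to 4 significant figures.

P₂/P₁ ≈ 0.5861

P ∝ T⁴, so P₂/P₁ = (T₂/T₁)⁴ = (2281/2607)⁴ = (0.874952)⁴ = 0.5861.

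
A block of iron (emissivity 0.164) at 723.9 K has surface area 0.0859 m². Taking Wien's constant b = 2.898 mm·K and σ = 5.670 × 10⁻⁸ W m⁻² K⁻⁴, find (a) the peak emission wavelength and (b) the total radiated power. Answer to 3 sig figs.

(a) λ_max = b/T = 2.898×10⁻³/723.9 = 4.003×10⁻⁶ m = 4.00 μm.
Area A = 0.0859 m².
(b) P = εσAT⁴ = 0.164×5.670×10⁻⁸×0.0859×(723.9)⁴ = 219 W.

λ_max ≈ 4.00 μm; P ≈ 219 W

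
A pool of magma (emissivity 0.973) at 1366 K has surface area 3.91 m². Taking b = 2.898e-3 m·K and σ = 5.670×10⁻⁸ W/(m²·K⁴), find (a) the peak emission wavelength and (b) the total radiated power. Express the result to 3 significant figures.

λ_max ≈ 2.12×10³ nm; P ≈ 7.51×10⁵ W

(a) λ_max = b/T = 2.898×10⁻³/1366 = 2.122×10⁻⁶ m = 2.12×10³ nm.
Area A = 3.91 m².
(b) P = εσAT⁴ = 0.973×5.670×10⁻⁸×3.91×(1366)⁴ = 7.51×10⁵ W.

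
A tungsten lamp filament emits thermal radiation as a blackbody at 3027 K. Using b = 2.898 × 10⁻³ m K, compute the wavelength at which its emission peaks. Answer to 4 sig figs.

Wien's displacement law: λ_max = b/T = (2.898×10⁻³ m·K)/(3027 K) = 9.5738×10⁻⁷ m.
That is 0.9574 μm, in the infrared range.

λ_max ≈ 0.9574 μm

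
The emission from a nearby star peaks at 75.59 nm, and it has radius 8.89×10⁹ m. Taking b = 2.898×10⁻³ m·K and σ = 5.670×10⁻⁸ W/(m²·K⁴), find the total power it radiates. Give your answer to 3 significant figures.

Wien's law: T = b/λ_max = 2.898×10⁻³/7.559×10⁻⁸ = 38338.4 K.
Surface area A = 4πR² = 4π(8.89×10⁹ m)² = 9.93147×10²⁰ m².
Then P = σAT⁴ = 5.670×10⁻⁸×9.93147×10²⁰×(38338.4)⁴ = 1.22×10³² W.

P ≈ 1.22×10³² W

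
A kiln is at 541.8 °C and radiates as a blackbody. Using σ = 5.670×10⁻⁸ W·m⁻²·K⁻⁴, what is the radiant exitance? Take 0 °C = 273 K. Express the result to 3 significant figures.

T = 541.8 °C + 273 = 814.8 K.
Stefan–Boltzmann: I = σT⁴ = 5.670×10⁻⁸ × (814.8)⁴ = 2.50×10⁴ W/m².

I ≈ 2.50×10⁴ W/m²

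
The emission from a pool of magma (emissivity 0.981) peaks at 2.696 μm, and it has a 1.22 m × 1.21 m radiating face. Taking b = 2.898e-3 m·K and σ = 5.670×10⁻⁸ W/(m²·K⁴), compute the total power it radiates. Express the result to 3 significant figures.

P ≈ 1.10×10⁵ W

Wien's law: T = b/λ_max = 2.898×10⁻³/2.696×10⁻⁶ = 1074.93 K.
Area A = 1.22 × 1.21 = 1.4762 m².
Then P = εσAT⁴ = 0.981×5.670×10⁻⁸×1.4762×(1074.93)⁴ = 1.10×10⁵ W.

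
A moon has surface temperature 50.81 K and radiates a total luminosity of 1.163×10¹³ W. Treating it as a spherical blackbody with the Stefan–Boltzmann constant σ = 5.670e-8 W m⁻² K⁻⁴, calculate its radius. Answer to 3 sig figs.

L = 4πR²σT⁴ ⇒ R = √(L/(4πσT⁴)).
σT⁴ = 0.377903 W/m², so R = √(1.163×10¹³/(4π×0.377903)) = 1.56×10⁶ m.

R ≈ 1.56×10⁶ m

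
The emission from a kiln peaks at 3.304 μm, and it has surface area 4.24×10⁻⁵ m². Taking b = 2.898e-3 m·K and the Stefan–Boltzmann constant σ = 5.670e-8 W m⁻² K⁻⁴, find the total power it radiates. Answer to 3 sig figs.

Wien's law: T = b/λ_max = 2.898×10⁻³/3.304×10⁻⁶ = 877.119 K.
Area A = 4.24×10⁻⁵ m².
Then P = σAT⁴ = 5.670×10⁻⁸×4.24×10⁻⁵×(877.119)⁴ = 1.42 W.

P ≈ 1.42 W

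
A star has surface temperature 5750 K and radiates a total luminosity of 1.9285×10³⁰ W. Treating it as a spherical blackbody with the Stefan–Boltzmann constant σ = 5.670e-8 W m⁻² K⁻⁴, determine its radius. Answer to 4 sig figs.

L = 4πR²σT⁴ ⇒ R = √(L/(4πσT⁴)).
σT⁴ = 6.19804×10⁷ W/m², so R = √(1.9285×10³⁰/(4π×6.19804×10⁷)) = 4.976×10¹⁰ m.

R ≈ 4.976×10¹⁰ m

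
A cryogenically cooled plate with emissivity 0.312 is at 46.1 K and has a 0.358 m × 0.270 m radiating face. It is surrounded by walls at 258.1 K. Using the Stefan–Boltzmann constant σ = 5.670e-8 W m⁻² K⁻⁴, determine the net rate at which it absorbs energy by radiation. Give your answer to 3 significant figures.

Net gain ≈ 7.58 W

Area A = 0.358 × 0.270 = 0.09666 m².
Net radiated power P_net = εσA(T⁴ − T₀⁴) = 0.312×5.670×10⁻⁸×0.09666×(46.1⁴ − 258.1⁴).
T⁴ − T₀⁴ = 4.51652×10⁶ − 4.43764×10⁹ = -4.43312×10⁹ K⁴, so P_net = -7.58 W — negative, meaning a net gain of 7.58 W.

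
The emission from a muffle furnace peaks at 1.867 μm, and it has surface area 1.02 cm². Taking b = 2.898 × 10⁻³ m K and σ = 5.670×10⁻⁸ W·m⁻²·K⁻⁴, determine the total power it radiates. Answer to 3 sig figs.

Wien's law: T = b/λ_max = 2.898×10⁻³/1.867×10⁻⁶ = 1552.22 K.
Area A = 1.02 cm² = 1.02×10⁻⁴ m².
Then P = σAT⁴ = 5.670×10⁻⁸×1.02×10⁻⁴×(1552.22)⁴ = 33.6 W.

P ≈ 33.6 W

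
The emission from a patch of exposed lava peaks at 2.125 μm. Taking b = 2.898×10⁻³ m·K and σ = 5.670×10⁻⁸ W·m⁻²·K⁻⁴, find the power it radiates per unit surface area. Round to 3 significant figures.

I ≈ 1.96×10⁵ W/m²

Wien's law: T = b/λ_max = 2.898×10⁻³/2.125×10⁻⁶ = 1363.76 K.
Then I = σT⁴ = 5.670×10⁻⁸×(1363.76)⁴ = 1.96×10⁵ W/m².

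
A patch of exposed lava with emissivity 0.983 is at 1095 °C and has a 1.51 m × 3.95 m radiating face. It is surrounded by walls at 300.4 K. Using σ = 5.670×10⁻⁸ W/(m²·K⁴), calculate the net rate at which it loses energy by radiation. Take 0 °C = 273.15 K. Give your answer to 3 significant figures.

Net loss ≈ 1.16×10⁶ W

T = 1095 °C + 273.15 = 1368.15 K.
Area A = 1.51 × 3.95 = 5.9645 m².
Net radiated power P_net = εσA(T⁴ − T₀⁴) = 0.983×5.670×10⁻⁸×5.9645×(1368.15⁴ − 300.4⁴).
T⁴ − T₀⁴ = 3.50376×10¹² − 8.14329×10⁹ = 3.49562×10¹² K⁴, so P_net = 1.16×10⁶ W.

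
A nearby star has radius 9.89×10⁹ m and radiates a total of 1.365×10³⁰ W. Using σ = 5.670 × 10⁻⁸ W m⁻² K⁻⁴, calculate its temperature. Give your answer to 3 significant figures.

Surface area A = 4πR² = 4π(9.89×10⁹ m)² = 1.22914×10²¹ m².
P = σAT⁴ ⇒ T = (P/(σA))^(1/4) = (1.365×10³⁰/(5.670×10⁻⁸×1.22914×10²¹))^(1/4) = 1.18×10⁴ K.

T ≈ 1.18×10⁴ K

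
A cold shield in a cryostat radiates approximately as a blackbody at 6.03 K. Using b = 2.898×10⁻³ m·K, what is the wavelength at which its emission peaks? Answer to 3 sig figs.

λ_max ≈ 0.481 mm

Wien's displacement law: λ_max = b/T = (2.898×10⁻³ m·K)/(6.03 K) = 4.806×10⁻⁴ m.
That is 0.481 mm, in the infrared range.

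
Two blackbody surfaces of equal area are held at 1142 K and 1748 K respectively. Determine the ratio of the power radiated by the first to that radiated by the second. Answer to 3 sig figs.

With equal areas, P₁/P₂ = (T₁/T₂)⁴ = (1142/1748)⁴ = 0.182.

P₁/P₂ ≈ 0.182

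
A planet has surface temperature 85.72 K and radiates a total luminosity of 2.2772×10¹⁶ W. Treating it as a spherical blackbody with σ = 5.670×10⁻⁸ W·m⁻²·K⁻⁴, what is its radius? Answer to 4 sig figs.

R ≈ 2.433×10⁷ m

L = 4πR²σT⁴ ⇒ R = √(L/(4πσT⁴)).
σT⁴ = 3.06134 W/m², so R = √(2.2772×10¹⁶/(4π×3.06134)) = 2.433×10⁷ m.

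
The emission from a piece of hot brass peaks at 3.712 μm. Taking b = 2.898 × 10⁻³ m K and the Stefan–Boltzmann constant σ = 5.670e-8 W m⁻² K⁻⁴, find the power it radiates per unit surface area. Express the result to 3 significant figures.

I ≈ 2.11×10⁴ W/m²

Wien's law: T = b/λ_max = 2.898×10⁻³/3.712×10⁻⁶ = 780.711 K.
Then I = σT⁴ = 5.670×10⁻⁸×(780.711)⁴ = 2.11×10⁴ W/m².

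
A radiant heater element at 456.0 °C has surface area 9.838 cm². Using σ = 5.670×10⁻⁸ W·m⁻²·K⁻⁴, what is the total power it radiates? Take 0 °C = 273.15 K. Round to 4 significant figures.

T = 456.0 °C + 273.15 = 729.15 K.
Area A = 9.838 cm² = 9.838×10⁻⁴ m².
P = σAT⁴ = 5.670×10⁻⁸ × 9.838×10⁻⁴ × (729.15)⁴ = 15.77 W.

P ≈ 15.77 W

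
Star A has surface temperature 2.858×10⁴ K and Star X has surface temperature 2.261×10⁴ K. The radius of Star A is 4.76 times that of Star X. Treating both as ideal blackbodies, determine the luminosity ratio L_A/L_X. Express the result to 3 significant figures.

L_A/L_X ≈ 57.8

L ∝ R²T⁴, so L_A/L_X = (R_A/R_X)²(T_A/T_X)⁴ = (4.76)² × (2.858×10⁴/2.261×10⁴)⁴ = 22.6576 × 2.55298 = 57.8.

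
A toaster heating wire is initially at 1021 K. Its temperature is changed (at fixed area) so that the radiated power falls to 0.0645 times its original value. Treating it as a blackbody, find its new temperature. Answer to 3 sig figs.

T₂ ≈ 515 K

P ∝ T⁴, so T₂/T₁ = (P₂/P₁)^(1/4) = (0.0645)^(1/4) = 0.503953.
T₂ = 1021 × 0.503953 = 515 K.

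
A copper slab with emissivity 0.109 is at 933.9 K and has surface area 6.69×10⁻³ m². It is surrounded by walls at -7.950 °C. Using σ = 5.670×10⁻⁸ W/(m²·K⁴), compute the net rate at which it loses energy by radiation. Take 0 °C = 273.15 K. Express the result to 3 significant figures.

Surroundings: T = -7.950 °C + 273.15 = 265.200 K.
Area A = 6.69×10⁻³ m².
Net radiated power P_net = εσA(T⁴ − T₀⁴) = 0.109×5.670×10⁻⁸×6.69×10⁻³×(933.9⁴ − 265.200⁴).
T⁴ − T₀⁴ = 7.60679×10¹¹ − 4.94646×10⁹ = 7.55733×10¹¹ K⁴, so P_net = 31.2 W.

Net loss ≈ 31.2 W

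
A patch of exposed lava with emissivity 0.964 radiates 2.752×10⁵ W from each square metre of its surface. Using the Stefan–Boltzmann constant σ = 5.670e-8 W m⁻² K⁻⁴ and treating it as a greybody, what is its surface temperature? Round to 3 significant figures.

I = εσT⁴, so T = (I/εσ)^(1/4) = (2.752×10⁵/(0.964×5.670×10⁻⁸))^(1/4) = 1.50×10³ K.

T ≈ 1.50×10³ K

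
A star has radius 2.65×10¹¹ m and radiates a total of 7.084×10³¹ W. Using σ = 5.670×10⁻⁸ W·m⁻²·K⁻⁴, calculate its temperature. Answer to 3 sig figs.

Surface area A = 4πR² = 4π(2.65×10¹¹ m)² = 8.82473×10²³ m².
P = σAT⁴ ⇒ T = (P/(σA))^(1/4) = (7.084×10³¹/(5.670×10⁻⁸×8.82473×10²³))^(1/4) = 6.13×10³ K.

T ≈ 6.13×10³ K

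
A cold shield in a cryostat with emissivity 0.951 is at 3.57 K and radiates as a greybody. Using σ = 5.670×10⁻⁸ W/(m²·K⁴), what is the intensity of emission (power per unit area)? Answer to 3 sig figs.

I ≈ 8.76×10⁻⁶ W/m²

Stefan–Boltzmann: I = εσT⁴ = 0.951 × 5.670×10⁻⁸ × (3.57)⁴ = 8.76×10⁻⁶ W/m².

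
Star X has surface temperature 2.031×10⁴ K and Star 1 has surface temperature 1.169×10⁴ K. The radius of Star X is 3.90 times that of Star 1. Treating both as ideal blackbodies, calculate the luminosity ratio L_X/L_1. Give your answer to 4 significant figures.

L_X/L_1 ≈ 138.6

L ∝ R²T⁴, so L_X/L_1 = (R_X/R_1)²(T_X/T_1)⁴ = (3.90)² × (2.031×10⁴/1.169×10⁴)⁴ = 15.21 × 9.11133 = 138.6.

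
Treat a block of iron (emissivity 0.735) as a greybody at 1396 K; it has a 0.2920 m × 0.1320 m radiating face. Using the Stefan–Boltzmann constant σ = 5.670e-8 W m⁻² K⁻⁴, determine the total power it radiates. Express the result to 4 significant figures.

P ≈ 6101 W

Area A = 0.2920 × 0.1320 = 0.038544 m².
P = εσAT⁴ = 0.735 × 5.670×10⁻⁸ × 0.038544 × (1396)⁴ = 6101 W.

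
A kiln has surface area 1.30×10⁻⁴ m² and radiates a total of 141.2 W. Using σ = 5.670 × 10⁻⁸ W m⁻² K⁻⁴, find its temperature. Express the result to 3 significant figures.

Area A = 1.30×10⁻⁴ m².
P = σAT⁴ ⇒ T = (P/(σA))^(1/4) = (141.2/(5.670×10⁻⁸×1.30×10⁻⁴))^(1/4) = 2.09×10³ K.

T ≈ 2.09×10³ K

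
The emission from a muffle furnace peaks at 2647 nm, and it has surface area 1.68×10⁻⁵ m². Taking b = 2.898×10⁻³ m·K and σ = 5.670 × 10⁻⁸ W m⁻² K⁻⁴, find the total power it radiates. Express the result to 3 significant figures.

P ≈ 1.37 W

Wien's law: T = b/λ_max = 2.898×10⁻³/2.647×10⁻⁶ = 1094.82 K.
Area A = 1.68×10⁻⁵ m².
Then P = σAT⁴ = 5.670×10⁻⁸×1.68×10⁻⁵×(1094.82)⁴ = 1.37 W.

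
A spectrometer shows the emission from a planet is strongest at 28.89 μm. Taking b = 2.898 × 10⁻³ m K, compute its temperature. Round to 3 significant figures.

T ≈ 100 K

Wien's law gives T = b/λ_max = (2.898×10⁻³ m·K)/(2.889×10⁻⁵ m) = 100 K.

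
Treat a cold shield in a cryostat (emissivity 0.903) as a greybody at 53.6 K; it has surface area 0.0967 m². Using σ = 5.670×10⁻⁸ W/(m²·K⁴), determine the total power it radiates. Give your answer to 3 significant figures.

Area A = 0.0967 m².
P = εσAT⁴ = 0.903 × 5.670×10⁻⁸ × 0.0967 × (53.6)⁴ = 0.0409 W.

P ≈ 0.0409 W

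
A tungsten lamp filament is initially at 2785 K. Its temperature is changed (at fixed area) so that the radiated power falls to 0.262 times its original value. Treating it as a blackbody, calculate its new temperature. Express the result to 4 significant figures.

P ∝ T⁴, so T₂/T₁ = (P₂/P₁)^(1/4) = (0.262)^(1/4) = 0.715443.
T₂ = 2785 × 0.715443 = 1993 K.

T₂ ≈ 1993 K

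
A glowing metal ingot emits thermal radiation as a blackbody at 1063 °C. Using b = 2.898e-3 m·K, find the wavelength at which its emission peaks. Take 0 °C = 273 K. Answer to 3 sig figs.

T = 1063 °C + 273 = 1336 K.
Wien's displacement law: λ_max = b/T = (2.898×10⁻³ m·K)/(1336 K) = 2.169×10⁻⁶ m.
That is 2.17 μm, in the infrared range.

λ_max ≈ 2.17 μm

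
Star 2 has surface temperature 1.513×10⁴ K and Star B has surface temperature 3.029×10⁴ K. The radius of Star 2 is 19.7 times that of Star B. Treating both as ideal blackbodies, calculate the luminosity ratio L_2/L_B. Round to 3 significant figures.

L_2/L_B ≈ 24.2

L ∝ R²T⁴, so L_2/L_B = (R_2/R_B)²(T_2/T_B)⁴ = (19.7)² × (1.513×10⁴/3.029×10⁴)⁴ = 388.09 × 0.0622528 = 24.2.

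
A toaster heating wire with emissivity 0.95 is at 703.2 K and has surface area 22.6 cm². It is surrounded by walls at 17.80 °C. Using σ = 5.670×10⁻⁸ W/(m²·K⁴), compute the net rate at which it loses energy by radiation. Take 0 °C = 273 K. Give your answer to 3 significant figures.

Net loss ≈ 28.9 W

Surroundings: T = 17.80 °C + 273 = 290.80 K.
Area A = 22.6 cm² = 2.26×10⁻³ m².
Net radiated power P_net = εσA(T⁴ − T₀⁴) = 0.95×5.670×10⁻⁸×2.26×10⁻³×(703.2⁴ − 290.80⁴).
T⁴ − T₀⁴ = 2.44521×10¹¹ − 7.15118×10⁹ = 2.37370×10¹¹ K⁴, so P_net = 28.9 W.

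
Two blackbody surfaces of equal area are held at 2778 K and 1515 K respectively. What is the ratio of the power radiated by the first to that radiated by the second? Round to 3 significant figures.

With equal areas, P₁/P₂ = (T₁/T₂)⁴ = (2778/1515)⁴ = 11.3.

P₁/P₂ ≈ 11.3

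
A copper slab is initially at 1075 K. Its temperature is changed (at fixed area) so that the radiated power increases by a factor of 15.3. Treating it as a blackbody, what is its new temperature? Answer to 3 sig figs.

P ∝ T⁴, so T₂/T₁ = (P₂/P₁)^(1/4) = (15.3)^(1/4) = 1.97776.
T₂ = 1075 × 1.97776 = 2.13×10³ K.

T₂ ≈ 2.13×10³ K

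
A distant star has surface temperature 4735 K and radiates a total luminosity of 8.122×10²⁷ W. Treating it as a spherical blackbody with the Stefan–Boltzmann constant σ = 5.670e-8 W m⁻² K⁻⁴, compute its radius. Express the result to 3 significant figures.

R ≈ 4.76×10⁹ m

L = 4πR²σT⁴ ⇒ R = √(L/(4πσT⁴)).
σT⁴ = 2.85012×10⁷ W/m², so R = √(8.122×10²⁷/(4π×2.85012×10⁷)) = 4.76×10⁹ m.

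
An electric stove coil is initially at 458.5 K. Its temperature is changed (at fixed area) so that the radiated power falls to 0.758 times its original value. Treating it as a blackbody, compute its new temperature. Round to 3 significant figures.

T₂ ≈ 428 K

P ∝ T⁴, so T₂/T₁ = (P₂/P₁)^(1/4) = (0.758)^(1/4) = 0.933077.
T₂ = 458.5 × 0.933077 = 428 K.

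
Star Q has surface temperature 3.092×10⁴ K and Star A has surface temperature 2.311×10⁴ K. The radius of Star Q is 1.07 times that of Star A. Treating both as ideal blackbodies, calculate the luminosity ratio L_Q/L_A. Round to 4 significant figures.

L_Q/L_A ≈ 3.669

L ∝ R²T⁴, so L_Q/L_A = (R_Q/R_A)²(T_Q/T_A)⁴ = (1.07)² × (3.092×10⁴/2.311×10⁴)⁴ = 1.1449 × 3.20448 = 3.669.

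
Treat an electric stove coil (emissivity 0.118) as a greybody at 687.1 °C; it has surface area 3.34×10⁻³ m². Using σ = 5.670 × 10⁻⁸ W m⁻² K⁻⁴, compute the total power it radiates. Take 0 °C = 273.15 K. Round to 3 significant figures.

P ≈ 19.0 W

T = 687.1 °C + 273.15 = 960.25 K.
Area A = 3.34×10⁻³ m².
P = εσAT⁴ = 0.118 × 5.670×10⁻⁸ × 3.34×10⁻³ × (960.25)⁴ = 19.0 W.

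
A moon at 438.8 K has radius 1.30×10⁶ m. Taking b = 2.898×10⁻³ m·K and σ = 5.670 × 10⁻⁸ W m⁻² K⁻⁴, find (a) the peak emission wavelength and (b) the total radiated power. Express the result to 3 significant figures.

(a) λ_max = b/T = 2.898×10⁻³/438.8 = 6.604×10⁻⁶ m = 6.60 μm.
Surface area A = 4πR² = 4π(1.30×10⁶ m)² = 2.12372×10¹³ m².
(b) P = σAT⁴ = 5.670×10⁻⁸×2.12372×10¹³×(438.8)⁴ = 4.46×10¹⁶ W.

λ_max ≈ 6.60 μm; P ≈ 4.46×10¹⁶ W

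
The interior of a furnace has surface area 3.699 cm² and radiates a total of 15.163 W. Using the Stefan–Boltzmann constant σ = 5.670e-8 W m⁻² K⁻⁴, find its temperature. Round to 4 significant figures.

Area A = 3.699 cm² = 3.699×10⁻⁴ m².
P = σAT⁴ ⇒ T = (P/(σA))^(1/4) = (15.163/(5.670×10⁻⁸×3.699×10⁻⁴))^(1/4) = 922.1 K.

T ≈ 922.1 K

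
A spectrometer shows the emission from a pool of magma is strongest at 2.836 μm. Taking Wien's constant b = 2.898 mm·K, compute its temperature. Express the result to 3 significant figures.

T ≈ 1.02×10³ K

Wien's law gives T = b/λ_max = (2.898×10⁻³ m·K)/(2.836×10⁻⁶ m) = 1.02×10³ K.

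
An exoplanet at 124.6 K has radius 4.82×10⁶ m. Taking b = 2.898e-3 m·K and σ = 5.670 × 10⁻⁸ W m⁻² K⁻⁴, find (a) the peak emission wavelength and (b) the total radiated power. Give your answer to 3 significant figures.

λ_max ≈ 23.3 μm; P ≈ 3.99×10¹⁵ W

(a) λ_max = b/T = 2.898×10⁻³/124.6 = 2.326×10⁻⁵ m = 23.3 μm.
Surface area A = 4πR² = 4π(4.82×10⁶ m)² = 2.91947×10¹⁴ m².
(b) P = σAT⁴ = 5.670×10⁻⁸×2.91947×10¹⁴×(124.6)⁴ = 3.99×10¹⁵ W.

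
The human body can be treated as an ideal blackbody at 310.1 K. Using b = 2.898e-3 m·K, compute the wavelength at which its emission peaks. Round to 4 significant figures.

Wien's displacement law: λ_max = b/T = (2.898×10⁻³ m·K)/(310.1 K) = 9.3454×10⁻⁶ m.
That is 9.345 μm, in the infrared range.

λ_max ≈ 9.345 μm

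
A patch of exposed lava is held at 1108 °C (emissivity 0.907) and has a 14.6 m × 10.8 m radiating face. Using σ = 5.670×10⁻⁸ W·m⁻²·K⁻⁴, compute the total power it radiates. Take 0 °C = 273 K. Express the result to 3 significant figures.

T = 1108 °C + 273 = 1381 K.
Area A = 14.6 × 10.8 = 157.68 m².
P = εσAT⁴ = 0.907 × 5.670×10⁻⁸ × 157.68 × (1381)⁴ = 2.95×10⁷ W.

P ≈ 2.95×10⁷ W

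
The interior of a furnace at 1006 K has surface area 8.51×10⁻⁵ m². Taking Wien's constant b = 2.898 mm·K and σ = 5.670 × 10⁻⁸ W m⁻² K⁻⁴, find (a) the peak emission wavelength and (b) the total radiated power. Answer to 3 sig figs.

λ_max ≈ 2.88 μm; P ≈ 4.94 W

(a) λ_max = b/T = 2.898×10⁻³/1006 = 2.881×10⁻⁶ m = 2.88 μm.
Area A = 8.51×10⁻⁵ m².
(b) P = σAT⁴ = 5.670×10⁻⁸×8.51×10⁻⁵×(1006)⁴ = 4.94 W.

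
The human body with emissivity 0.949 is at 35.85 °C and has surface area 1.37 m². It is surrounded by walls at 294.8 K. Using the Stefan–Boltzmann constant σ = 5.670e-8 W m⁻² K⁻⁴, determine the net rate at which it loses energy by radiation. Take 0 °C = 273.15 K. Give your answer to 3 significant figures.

T = 35.85 °C + 273.15 = 309.00 K.
Area A = 1.37 m².
Net radiated power P_net = εσA(T⁴ − T₀⁴) = 0.949×5.670×10⁻⁸×1.37×(309.00⁴ − 294.8⁴).
T⁴ − T₀⁴ = 9.11662×10⁹ − 7.55283×10⁹ = 1.56379×10⁹ K⁴, so P_net = 115 W.

Net loss ≈ 115 W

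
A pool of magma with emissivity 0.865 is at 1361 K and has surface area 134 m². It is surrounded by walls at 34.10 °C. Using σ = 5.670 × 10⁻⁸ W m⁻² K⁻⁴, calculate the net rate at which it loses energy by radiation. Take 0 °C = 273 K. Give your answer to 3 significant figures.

Surroundings: T = 34.10 °C + 273 = 307.10 K.
Area A = 134 m².
Net radiated power P_net = εσA(T⁴ − T₀⁴) = 0.865×5.670×10⁻⁸×134×(1361⁴ − 307.10⁴).
T⁴ − T₀⁴ = 3.43109×10¹² − 8.89445×10⁹ = 3.42220×10¹² K⁴, so P_net = 2.25×10⁷ W.

Net loss ≈ 2.25×10⁷ W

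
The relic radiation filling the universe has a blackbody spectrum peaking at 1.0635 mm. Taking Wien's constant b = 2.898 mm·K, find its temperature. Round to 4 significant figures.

T ≈ 2.725 K

Wien's law gives T = b/λ_max = (2.898×10⁻³ m·K)/(1.0635×10⁻³ m) = 2.725 K.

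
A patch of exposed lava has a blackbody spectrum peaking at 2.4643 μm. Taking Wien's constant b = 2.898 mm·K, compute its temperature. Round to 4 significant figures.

T ≈ 1176 K

Wien's law gives T = b/λ_max = (2.898×10⁻³ m·K)/(2.4643×10⁻⁶ m) = 1176 K.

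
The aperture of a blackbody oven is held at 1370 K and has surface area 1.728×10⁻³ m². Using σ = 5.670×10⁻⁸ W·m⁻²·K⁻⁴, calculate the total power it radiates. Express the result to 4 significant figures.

Area A = 1.728×10⁻³ m².
P = σAT⁴ = 5.670×10⁻⁸ × 1.728×10⁻³ × (1370)⁴ = 345.2 W.

P ≈ 345.2 W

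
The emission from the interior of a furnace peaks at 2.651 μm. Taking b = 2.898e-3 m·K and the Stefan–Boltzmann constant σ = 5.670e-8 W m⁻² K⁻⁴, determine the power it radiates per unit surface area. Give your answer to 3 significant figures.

I ≈ 8.10×10⁴ W/m²

Wien's law: T = b/λ_max = 2.898×10⁻³/2.651×10⁻⁶ = 1093.17 K.
Then I = σT⁴ = 5.670×10⁻⁸×(1093.17)⁴ = 8.10×10⁴ W/m².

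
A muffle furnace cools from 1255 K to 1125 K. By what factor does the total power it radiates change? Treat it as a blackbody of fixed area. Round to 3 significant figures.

P₂/P₁ ≈ 0.646

P ∝ T⁴, so P₂/P₁ = (T₂/T₁)⁴ = (1125/1255)⁴ = (0.896414)⁴ = 0.646.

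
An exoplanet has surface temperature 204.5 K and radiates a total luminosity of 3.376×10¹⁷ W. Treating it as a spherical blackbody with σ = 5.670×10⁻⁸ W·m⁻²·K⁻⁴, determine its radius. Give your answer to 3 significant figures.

L = 4πR²σT⁴ ⇒ R = √(L/(4πσT⁴)).
σT⁴ = 99.1645 W/m², so R = √(3.376×10¹⁷/(4π×99.1645)) = 1.65×10⁷ m.

R ≈ 1.65×10⁷ m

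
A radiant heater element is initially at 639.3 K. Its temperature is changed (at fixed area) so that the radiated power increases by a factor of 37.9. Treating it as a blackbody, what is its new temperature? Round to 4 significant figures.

T₂ ≈ 1586 K

P ∝ T⁴, so T₂/T₁ = (P₂/P₁)^(1/4) = (37.9)^(1/4) = 2.48119.
T₂ = 639.3 × 2.48119 = 1586 K.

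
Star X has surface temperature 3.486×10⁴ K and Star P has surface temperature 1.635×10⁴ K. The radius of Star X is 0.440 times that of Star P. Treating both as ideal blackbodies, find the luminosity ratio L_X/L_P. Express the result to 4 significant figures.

L_X/L_P ≈ 4.001

L ∝ R²T⁴, so L_X/L_P = (R_X/R_P)²(T_X/T_P)⁴ = (0.440)² × (3.486×10⁴/1.635×10⁴)⁴ = 0.1936 × 20.6651 = 4.001.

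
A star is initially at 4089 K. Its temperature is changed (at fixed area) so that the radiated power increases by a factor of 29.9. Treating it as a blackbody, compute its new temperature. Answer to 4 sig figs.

P ∝ T⁴, so T₂/T₁ = (P₂/P₁)^(1/4) = (29.9)^(1/4) = 2.33839.
T₂ = 4089 × 2.33839 = 9562 K.

T₂ ≈ 9562 K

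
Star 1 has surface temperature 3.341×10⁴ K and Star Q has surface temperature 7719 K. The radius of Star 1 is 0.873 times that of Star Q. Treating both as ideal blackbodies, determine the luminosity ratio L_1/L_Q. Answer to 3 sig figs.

L ∝ R²T⁴, so L_1/L_Q = (R_1/R_Q)²(T_1/T_Q)⁴ = (0.873)² × (3.341×10⁴/7719)⁴ = 0.762129 × 350.963 = 267.

L_1/L_Q ≈ 267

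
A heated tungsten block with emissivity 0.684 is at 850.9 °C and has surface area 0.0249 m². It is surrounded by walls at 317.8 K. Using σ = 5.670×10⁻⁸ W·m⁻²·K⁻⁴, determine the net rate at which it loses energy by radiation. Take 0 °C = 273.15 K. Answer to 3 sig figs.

Net loss ≈ 1.53×10³ W

T = 850.9 °C + 273.15 = 1124.05 K.
Area A = 0.0249 m².
Net radiated power P_net = εσA(T⁴ − T₀⁴) = 0.684×5.670×10⁻⁸×0.0249×(1124.05⁴ − 317.8⁴).
T⁴ − T₀⁴ = 1.59640×10¹² − 1.02004×10¹⁰ = 1.58620×10¹² K⁴, so P_net = 1.53×10³ W.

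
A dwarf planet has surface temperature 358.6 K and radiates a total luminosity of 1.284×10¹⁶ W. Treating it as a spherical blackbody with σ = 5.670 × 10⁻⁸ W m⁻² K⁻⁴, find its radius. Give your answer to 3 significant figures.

R ≈ 1.04×10⁶ m

L = 4πR²σT⁴ ⇒ R = √(L/(4πσT⁴)).
σT⁴ = 937.614 W/m², so R = √(1.284×10¹⁶/(4π×937.614)) = 1.04×10⁶ m.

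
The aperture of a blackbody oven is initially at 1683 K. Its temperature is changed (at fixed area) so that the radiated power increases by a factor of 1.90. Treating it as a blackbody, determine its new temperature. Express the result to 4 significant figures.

T₂ ≈ 1976 K

P ∝ T⁴, so T₂/T₁ = (P₂/P₁)^(1/4) = (1.90)^(1/4) = 1.17405.
T₂ = 1683 × 1.17405 = 1976 K.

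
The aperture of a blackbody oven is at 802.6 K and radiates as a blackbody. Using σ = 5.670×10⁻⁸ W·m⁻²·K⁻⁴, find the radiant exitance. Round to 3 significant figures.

I ≈ 2.35×10⁴ W/m²

Stefan–Boltzmann: I = σT⁴ = 5.670×10⁻⁸ × (802.6)⁴ = 2.35×10⁴ W/m².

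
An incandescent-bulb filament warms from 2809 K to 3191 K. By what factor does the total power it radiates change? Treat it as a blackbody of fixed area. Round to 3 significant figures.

P ∝ T⁴, so P₂/P₁ = (T₂/T₁)⁴ = (3191/2809)⁴ = (1.13599)⁴ = 1.67.

P₂/P₁ ≈ 1.67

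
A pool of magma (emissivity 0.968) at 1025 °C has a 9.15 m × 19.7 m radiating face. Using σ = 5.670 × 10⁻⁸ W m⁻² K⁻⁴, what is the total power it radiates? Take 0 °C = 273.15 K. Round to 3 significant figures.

T = 1025 °C + 273.15 = 1298.15 K.
Area A = 9.15 × 19.7 = 180.255 m².
P = εσAT⁴ = 0.968 × 5.670×10⁻⁸ × 180.255 × (1298.15)⁴ = 2.81×10⁷ W.

P ≈ 2.81×10⁷ W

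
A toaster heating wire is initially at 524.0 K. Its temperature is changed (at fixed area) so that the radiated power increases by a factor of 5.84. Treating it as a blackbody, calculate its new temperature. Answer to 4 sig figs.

P ∝ T⁴, so T₂/T₁ = (P₂/P₁)^(1/4) = (5.84)^(1/4) = 1.55454.
T₂ = 524.0 × 1.55454 = 814.6 K.

T₂ ≈ 814.6 K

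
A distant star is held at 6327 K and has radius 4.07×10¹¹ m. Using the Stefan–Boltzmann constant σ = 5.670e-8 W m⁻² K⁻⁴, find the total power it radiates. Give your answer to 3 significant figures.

Surface area A = 4πR² = 4π(4.07×10¹¹ m)² = 2.08161×10²⁴ m².
P = σAT⁴ = 5.670×10⁻⁸ × 2.08161×10²⁴ × (6327)⁴ = 1.89×10³² W.

P ≈ 1.89×10³² W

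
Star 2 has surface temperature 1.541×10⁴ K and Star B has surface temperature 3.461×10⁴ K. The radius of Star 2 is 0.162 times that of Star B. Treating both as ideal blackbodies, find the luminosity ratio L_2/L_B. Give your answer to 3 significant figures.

L ∝ R²T⁴, so L_2/L_B = (R_2/R_B)²(T_2/T_B)⁴ = (0.162)² × (1.541×10⁴/3.461×10⁴)⁴ = 0.026244 × 0.0393011 = 1.03×10⁻³.

L_2/L_B ≈ 1.03×10⁻³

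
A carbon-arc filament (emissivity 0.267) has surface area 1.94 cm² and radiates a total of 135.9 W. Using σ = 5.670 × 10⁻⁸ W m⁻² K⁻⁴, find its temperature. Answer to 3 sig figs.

Area A = 1.94 cm² = 1.94×10⁻⁴ m².
P = εσAT⁴ ⇒ T = (P/(εσA))^(1/4) = (135.9/(0.267×5.670×10⁻⁸×1.94×10⁻⁴))^(1/4) = 2.61×10³ K.

T ≈ 2.61×10³ K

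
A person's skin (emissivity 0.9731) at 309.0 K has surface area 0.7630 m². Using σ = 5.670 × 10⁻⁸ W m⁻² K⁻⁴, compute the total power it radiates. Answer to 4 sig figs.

P ≈ 383.8 W

Area A = 0.7630 m².
P = εσAT⁴ = 0.9731 × 5.670×10⁻⁸ × 0.7630 × (309.0)⁴ = 383.8 W.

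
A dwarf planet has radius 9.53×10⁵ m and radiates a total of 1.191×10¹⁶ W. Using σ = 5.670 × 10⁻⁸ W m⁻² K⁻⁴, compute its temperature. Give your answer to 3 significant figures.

Surface area A = 4πR² = 4π(9.53×10⁵ m)² = 1.14129×10¹³ m².
P = σAT⁴ ⇒ T = (P/(σA))^(1/4) = (1.191×10¹⁶/(5.670×10⁻⁸×1.14129×10¹³))^(1/4) = 368 K.

T ≈ 368 K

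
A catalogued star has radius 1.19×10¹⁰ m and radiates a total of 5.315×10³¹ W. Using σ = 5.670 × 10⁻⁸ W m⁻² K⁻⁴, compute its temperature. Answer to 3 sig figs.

Surface area A = 4πR² = 4π(1.19×10¹⁰ m)² = 1.77952×10²¹ m².
P = σAT⁴ ⇒ T = (P/(σA))^(1/4) = (5.315×10³¹/(5.670×10⁻⁸×1.77952×10²¹))^(1/4) = 2.69×10⁴ K.

T ≈ 2.69×10⁴ K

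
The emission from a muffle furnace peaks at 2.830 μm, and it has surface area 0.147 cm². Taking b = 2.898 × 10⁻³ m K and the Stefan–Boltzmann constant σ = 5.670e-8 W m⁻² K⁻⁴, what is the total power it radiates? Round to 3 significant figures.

P ≈ 0.917 W

Wien's law: T = b/λ_max = 2.898×10⁻³/2.830×10⁻⁶ = 1024.03 K.
Area A = 0.147 cm² = 1.47×10⁻⁵ m².
Then P = σAT⁴ = 5.670×10⁻⁸×1.47×10⁻⁵×(1024.03)⁴ = 0.917 W.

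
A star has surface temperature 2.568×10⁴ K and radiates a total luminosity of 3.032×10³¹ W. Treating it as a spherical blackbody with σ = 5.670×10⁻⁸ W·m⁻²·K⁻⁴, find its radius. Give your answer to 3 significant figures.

R ≈ 9.89×10⁹ m

L = 4πR²σT⁴ ⇒ R = √(L/(4πσT⁴)).
σT⁴ = 2.46583×10¹⁰ W/m², so R = √(3.032×10³¹/(4π×2.46583×10¹⁰)) = 9.89×10⁹ m.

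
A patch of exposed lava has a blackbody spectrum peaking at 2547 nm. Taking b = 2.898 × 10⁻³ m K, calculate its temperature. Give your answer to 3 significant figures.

Wien's law gives T = b/λ_max = (2.898×10⁻³ m·K)/(2.547×10⁻⁶ m) = 1.14×10³ K.

T ≈ 1.14×10³ K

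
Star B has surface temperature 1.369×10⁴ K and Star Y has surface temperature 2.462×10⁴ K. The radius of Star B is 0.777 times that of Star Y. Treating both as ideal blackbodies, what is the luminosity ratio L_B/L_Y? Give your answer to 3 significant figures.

L_B/L_Y ≈ 0.0577

L ∝ R²T⁴, so L_B/L_Y = (R_B/R_Y)²(T_B/T_Y)⁴ = (0.777)² × (1.369×10⁴/2.462×10⁴)⁴ = 0.603729 × 0.0956008 = 0.0577.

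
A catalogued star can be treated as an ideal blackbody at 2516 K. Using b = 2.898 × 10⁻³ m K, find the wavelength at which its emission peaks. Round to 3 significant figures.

λ_max ≈ 1.15×10³ nm

Wien's displacement law: λ_max = b/T = (2.898×10⁻³ m·K)/(2516 K) = 1.152×10⁻⁶ m.
That is 1.15×10³ nm, in the infrared range.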